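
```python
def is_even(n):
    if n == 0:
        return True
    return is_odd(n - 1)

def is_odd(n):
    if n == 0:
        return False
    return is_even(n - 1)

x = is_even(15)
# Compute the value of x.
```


is_even(15)
= is_odd(14)
= is_even(13)
= is_odd(12)
= is_even(11)
= is_odd(10)
= is_even(9)
= is_odd(8)
= is_even(7)
= is_odd(6)
= is_even(5)
= is_odd(4)
= is_even(3)
= is_odd(2)
= is_even(1)
= is_odd(0)
n == 0: return False
= False


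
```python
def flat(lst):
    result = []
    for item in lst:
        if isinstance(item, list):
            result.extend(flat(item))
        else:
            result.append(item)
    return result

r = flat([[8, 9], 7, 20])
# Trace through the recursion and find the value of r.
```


flat([[8, 9], 7, 20])
Processing each element:
  [8, 9] is a list -> flat recursively -> [8, 9]
  7 is not a list -> append 7
  20 is not a list -> append 20
= [8, 9, 7, 20]


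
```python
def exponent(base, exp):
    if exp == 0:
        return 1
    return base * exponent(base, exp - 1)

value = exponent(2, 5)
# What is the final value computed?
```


exponent(2, 5)
= 2 * exponent(2, 4)
= 2 * 2 * exponent(2, 3)
= 2 * 2 * 2 * exponent(2, 2)
= 2 * 2 * 2 * 2 * exponent(2, 1)
= 2 * 2 * 2 * 2 * 2 * exponent(2, 0)
= 2 * 2 * 2 * 2 * 2 * 1
= 32


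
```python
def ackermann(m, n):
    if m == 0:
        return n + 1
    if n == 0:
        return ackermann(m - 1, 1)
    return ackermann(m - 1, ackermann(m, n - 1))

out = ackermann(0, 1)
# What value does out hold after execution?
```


ackermann(0, 1)
m == 0: return 1 + 1 = 2
= 2


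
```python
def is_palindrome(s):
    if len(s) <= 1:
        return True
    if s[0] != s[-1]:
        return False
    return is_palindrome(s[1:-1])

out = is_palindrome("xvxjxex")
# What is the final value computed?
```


is_palindrome("xvxjxex")
"xvxjxex": s[0]='x' == s[-1]='x' -> is_palindrome("vxjxe")
"vxjxe": s[0]='v' != s[-1]='e' -> False
= False


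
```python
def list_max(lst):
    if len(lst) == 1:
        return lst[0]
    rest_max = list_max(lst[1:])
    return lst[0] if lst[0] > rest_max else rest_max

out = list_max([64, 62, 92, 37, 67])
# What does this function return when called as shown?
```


list_max([64, 62, 92, 37, 67])
= compare 64 with list_max([62, 92, 37, 67])
= compare 62 with list_max([92, 37, 67])
= compare 92 with list_max([37, 67])
= compare 37 with list_max([67])
Base: list_max([67]) = 67
compare 37 with 67: max = 67
compare 92 with 67: max = 92
compare 62 with 92: max = 92
compare 64 with 92: max = 92
= 92


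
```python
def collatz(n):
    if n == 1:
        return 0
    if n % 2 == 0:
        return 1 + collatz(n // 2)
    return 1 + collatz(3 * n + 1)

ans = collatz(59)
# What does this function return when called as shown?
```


collatz(59)
59 is odd -> 3*59+1 = 178 -> collatz(178)
178 is even -> collatz(89)
89 is odd -> 3*89+1 = 268 -> collatz(268)
268 is even -> collatz(134)
134 is even -> collatz(67)
67 is odd -> 3*67+1 = 202 -> collatz(202)
202 is even -> collatz(101)
101 is odd -> 3*101+1 = 304 -> collatz(304)
304 is even -> collatz(152)
152 is even -> collatz(76)
76 is even -> collatz(38)
38 is even -> collatz(19)
19 is odd -> 3*19+1 = 58 -> collatz(58)
58 is even -> collatz(29)
29 is odd -> 3*29+1 = 88 -> collatz(88)
88 is even -> collatz(44)
44 is even -> collatz(22)
22 is even -> collatz(11)
11 is odd -> 3*11+1 = 34 -> collatz(34)
34 is even -> collatz(17)
17 is odd -> 3*17+1 = 52 -> collatz(52)
52 is even -> collatz(26)
26 is even -> collatz(13)
13 is odd -> 3*13+1 = 40 -> collatz(40)
40 is even -> collatz(20)
20 is even -> collatz(10)
10 is even -> collatz(5)
5 is odd -> 3*5+1 = 16 -> collatz(16)
16 is even -> collatz(8)
8 is even -> collatz(4)
4 is even -> collatz(2)
2 is even -> collatz(1)
Reached 1 after 32 steps
= 32


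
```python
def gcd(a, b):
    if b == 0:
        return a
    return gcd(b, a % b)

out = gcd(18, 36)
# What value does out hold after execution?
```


gcd(18, 36)
= gcd(36, 18 % 36) = gcd(36, 18)
= gcd(18, 36 % 18) = gcd(18, 0)
b == 0, return a = 18


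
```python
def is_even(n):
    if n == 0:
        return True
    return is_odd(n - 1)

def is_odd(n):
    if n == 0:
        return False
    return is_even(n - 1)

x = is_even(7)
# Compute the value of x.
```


is_even(7)
= is_odd(6)
= is_even(5)
= is_odd(4)
= is_even(3)
= is_odd(2)
= is_even(1)
= is_odd(0)
n == 0: return False
= False


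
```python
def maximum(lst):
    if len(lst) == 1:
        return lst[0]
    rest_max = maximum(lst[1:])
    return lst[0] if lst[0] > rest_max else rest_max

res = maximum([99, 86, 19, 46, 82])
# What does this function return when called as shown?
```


maximum([99, 86, 19, 46, 82])
= compare 99 with maximum([86, 19, 46, 82])
= compare 86 with maximum([19, 46, 82])
= compare 19 with maximum([46, 82])
= compare 46 with maximum([82])
Base: maximum([82]) = 82
compare 46 with 82: max = 82
compare 19 with 82: max = 82
compare 86 with 82: max = 86
compare 99 with 86: max = 99
= 99


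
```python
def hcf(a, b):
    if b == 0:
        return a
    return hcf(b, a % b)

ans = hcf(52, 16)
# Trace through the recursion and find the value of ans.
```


hcf(52, 16)
= hcf(16, 52 % 16) = hcf(16, 4)
= hcf(4, 16 % 4) = hcf(4, 0)
b == 0, return a = 4


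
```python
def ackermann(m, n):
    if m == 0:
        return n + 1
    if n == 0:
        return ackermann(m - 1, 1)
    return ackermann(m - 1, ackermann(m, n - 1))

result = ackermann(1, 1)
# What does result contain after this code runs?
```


ackermann(1, 1)
= ackermann(0, ackermann(1, 0))
First compute ackermann(1, 0) = 2
= ackermann(0, 2)
= 3


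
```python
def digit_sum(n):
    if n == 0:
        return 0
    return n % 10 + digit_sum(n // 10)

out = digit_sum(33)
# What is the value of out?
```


digit_sum(33)
= 3 + digit_sum(3)
= 3 + 3 + digit_sum(0)
= 3 + 3 + 0
= 6


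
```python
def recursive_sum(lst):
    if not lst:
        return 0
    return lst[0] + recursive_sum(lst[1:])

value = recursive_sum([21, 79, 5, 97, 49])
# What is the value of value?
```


recursive_sum([21, 79, 5, 97, 49])
= 21 + recursive_sum([79, 5, 97, 49])
= 21 + 79 + recursive_sum([5, 97, 49])
= 21 + 79 + 5 + recursive_sum([97, 49])
= 21 + 79 + 5 + 97 + recursive_sum([49])
= 21 + 79 + 5 + 97 + 49 + recursive_sum([])
= 21 + 79 + 5 + 97 + 49 + 0
= 251


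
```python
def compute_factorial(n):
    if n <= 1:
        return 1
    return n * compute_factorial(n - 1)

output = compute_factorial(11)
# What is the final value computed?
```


compute_factorial(11)
= 11 * compute_factorial(10)
= 11 * 10 * compute_factorial(9)
= 11 * 10 * 9 * compute_factorial(8)
= 11 * 10 * 9 * 8 * compute_factorial(7)
= 11 * 10 * 9 * 8 * 7 * compute_factorial(6)
= 11 * 10 * 9 * 8 * 7 * 6 * compute_factorial(5)
= 11 * 10 * 9 * 8 * 7 * 6 * 5 * compute_factorial(4)
= 11 * 10 * 9 * 8 * 7 * 6 * 5 * 4 * compute_factorial(3)
= 11 * 10 * 9 * 8 * 7 * 6 * 5 * 4 * 3 * compute_factorial(2)
= 11 * 10 * 9 * 8 * 7 * 6 * 5 * 4 * 3 * 2 * compute_factorial(1)
= 11 * 10 * 9 * 8 * 7 * 6 * 5 * 4 * 3 * 2 * 1
= 39916800


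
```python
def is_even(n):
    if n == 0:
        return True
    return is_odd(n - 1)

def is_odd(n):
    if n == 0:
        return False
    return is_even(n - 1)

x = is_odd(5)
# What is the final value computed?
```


is_odd(5)
= is_even(4)
= is_odd(3)
= is_even(2)
= is_odd(1)
= is_even(0)
n == 0: return True
= True


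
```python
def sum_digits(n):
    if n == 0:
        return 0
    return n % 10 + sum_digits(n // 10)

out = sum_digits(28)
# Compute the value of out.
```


sum_digits(28)
= 8 + sum_digits(2)
= 8 + 2 + sum_digits(0)
= 8 + 2 + 0
= 10


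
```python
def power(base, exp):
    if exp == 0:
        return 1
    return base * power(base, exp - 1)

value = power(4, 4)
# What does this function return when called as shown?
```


power(4, 4)
= 4 * power(4, 3)
= 4 * 4 * power(4, 2)
= 4 * 4 * 4 * power(4, 1)
= 4 * 4 * 4 * 4 * power(4, 0)
= 4 * 4 * 4 * 4 * 1
= 256


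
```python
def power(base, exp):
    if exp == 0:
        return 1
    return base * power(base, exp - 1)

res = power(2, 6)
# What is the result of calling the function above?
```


power(2, 6)
= 2 * power(2, 5)
= 2 * 2 * power(2, 4)
= 2 * 2 * 2 * power(2, 3)
= 2 * 2 * 2 * 2 * power(2, 2)
= 2 * 2 * 2 * 2 * 2 * power(2, 1)
= 2 * 2 * 2 * 2 * 2 * 2 * power(2, 0)
= 2 * 2 * 2 * 2 * 2 * 2 * 1
= 64


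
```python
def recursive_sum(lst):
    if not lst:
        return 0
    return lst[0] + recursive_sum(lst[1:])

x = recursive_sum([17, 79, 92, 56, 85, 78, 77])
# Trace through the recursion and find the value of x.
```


recursive_sum([17, 79, 92, 56, 85, 78, 77])
= 17 + recursive_sum([79, 92, 56, 85, 78, 77])
= 17 + 79 + recursive_sum([92, 56, 85, 78, 77])
= 17 + 79 + 92 + recursive_sum([56, 85, 78, 77])
= 17 + 79 + 92 + 56 + recursive_sum([85, 78, 77])
= 17 + 79 + 92 + 56 + 85 + recursive_sum([78, 77])
= 17 + 79 + 92 + 56 + 85 + 78 + recursive_sum([77])
= 17 + 79 + 92 + 56 + 85 + 78 + 77 + recursive_sum([])
= 17 + 79 + 92 + 56 + 85 + 78 + 77 + 0
= 484


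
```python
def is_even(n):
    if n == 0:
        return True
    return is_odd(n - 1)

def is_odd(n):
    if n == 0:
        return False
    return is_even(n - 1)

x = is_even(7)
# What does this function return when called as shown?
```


is_even(7)
= is_odd(6)
= is_even(5)
= is_odd(4)
= is_even(3)
= is_odd(2)
= is_even(1)
= is_odd(0)
n == 0: return False
= False


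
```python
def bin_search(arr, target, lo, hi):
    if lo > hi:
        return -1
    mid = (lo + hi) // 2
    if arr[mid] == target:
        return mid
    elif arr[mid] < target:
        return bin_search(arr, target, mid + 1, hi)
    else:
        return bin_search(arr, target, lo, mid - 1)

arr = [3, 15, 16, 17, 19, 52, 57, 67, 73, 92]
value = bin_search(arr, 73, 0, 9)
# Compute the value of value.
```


bin_search(arr, 73, 0, 9)
lo=0, hi=9, mid=4, arr[mid]=19
19 < 73, search right half
lo=5, hi=9, mid=7, arr[mid]=67
67 < 73, search right half
lo=8, hi=9, mid=8, arr[mid]=73
arr[8] == 73, found at index 8
= 8


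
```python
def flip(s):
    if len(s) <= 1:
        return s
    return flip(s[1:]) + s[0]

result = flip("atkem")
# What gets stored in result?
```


flip("atkem")
= flip("tkem") + "a"
= flip("kem") + "t" + "a"
= flip("em") + "k" + "t" + "a"
= flip("m") + "e" + "k" + "t" + "a"
= "m" + "e" + "k" + "t" + "a"
= "mekta"


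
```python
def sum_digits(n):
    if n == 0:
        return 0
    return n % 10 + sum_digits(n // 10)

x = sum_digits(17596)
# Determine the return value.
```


sum_digits(17596)
= 6 + sum_digits(1759)
= 6 + 9 + sum_digits(175)
= 6 + 9 + 5 + sum_digits(17)
= 6 + 9 + 5 + 7 + sum_digits(1)
= 6 + 9 + 5 + 7 + 1 + sum_digits(0)
= 6 + 9 + 5 + 7 + 1 + 0
= 28


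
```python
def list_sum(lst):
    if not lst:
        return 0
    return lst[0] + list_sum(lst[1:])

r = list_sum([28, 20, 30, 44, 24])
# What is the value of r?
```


list_sum([28, 20, 30, 44, 24])
= 28 + list_sum([20, 30, 44, 24])
= 28 + 20 + list_sum([30, 44, 24])
= 28 + 20 + 30 + list_sum([44, 24])
= 28 + 20 + 30 + 44 + list_sum([24])
= 28 + 20 + 30 + 44 + 24 + list_sum([])
= 28 + 20 + 30 + 44 + 24 + 0
= 146


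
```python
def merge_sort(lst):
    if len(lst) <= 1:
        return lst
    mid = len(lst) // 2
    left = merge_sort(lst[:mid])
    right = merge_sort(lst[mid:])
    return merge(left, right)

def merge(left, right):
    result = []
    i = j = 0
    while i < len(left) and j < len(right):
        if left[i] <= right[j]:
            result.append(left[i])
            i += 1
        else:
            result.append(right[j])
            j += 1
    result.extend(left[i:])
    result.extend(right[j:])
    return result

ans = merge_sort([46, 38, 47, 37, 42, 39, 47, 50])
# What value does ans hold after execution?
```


merge_sort([46, 38, 47, 37, 42, 39, 47, 50])
Split into [46, 38, 47, 37] and [42, 39, 47, 50]
Left sorted: [37, 38, 46, 47]
Right sorted: [39, 42, 47, 50]
Merge [37, 38, 46, 47] and [39, 42, 47, 50]
= [37, 38, 39, 42, 46, 47, 47, 50]


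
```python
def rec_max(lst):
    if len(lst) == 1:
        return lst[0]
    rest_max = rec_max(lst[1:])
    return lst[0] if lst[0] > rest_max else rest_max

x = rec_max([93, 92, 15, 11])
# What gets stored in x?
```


rec_max([93, 92, 15, 11])
= compare 93 with rec_max([92, 15, 11])
= compare 92 with rec_max([15, 11])
= compare 15 with rec_max([11])
Base: rec_max([11]) = 11
compare 15 with 11: max = 15
compare 92 with 15: max = 92
compare 93 with 92: max = 93
= 93


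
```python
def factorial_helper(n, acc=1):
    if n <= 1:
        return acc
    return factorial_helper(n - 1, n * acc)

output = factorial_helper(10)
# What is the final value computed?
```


factorial_helper(10, 1)
= factorial_helper(9, 10 * 1) = factorial_helper(9, 10)
= factorial_helper(8, 9 * 10) = factorial_helper(8, 90)
= factorial_helper(7, 8 * 90) = factorial_helper(7, 720)
= factorial_helper(6, 7 * 720) = factorial_helper(6, 5040)
= factorial_helper(5, 6 * 5040) = factorial_helper(5, 30240)
= factorial_helper(4, 5 * 30240) = factorial_helper(4, 151200)
= factorial_helper(3, 4 * 151200) = factorial_helper(3, 604800)
= factorial_helper(2, 3 * 604800) = factorial_helper(2, 1814400)
= factorial_helper(1, 2 * 1814400) = factorial_helper(1, 3628800)
n <= 1, return acc = 3628800


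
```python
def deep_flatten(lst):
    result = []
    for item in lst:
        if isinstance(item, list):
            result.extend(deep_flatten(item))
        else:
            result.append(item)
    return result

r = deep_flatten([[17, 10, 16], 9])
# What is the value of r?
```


deep_flatten([[17, 10, 16], 9])
Processing each element:
  [17, 10, 16] is a list -> deep_flatten recursively -> [17, 10, 16]
  9 is not a list -> append 9
= [17, 10, 16, 9]


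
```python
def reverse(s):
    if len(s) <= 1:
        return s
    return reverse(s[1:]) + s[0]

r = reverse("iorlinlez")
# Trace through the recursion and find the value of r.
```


reverse("iorlinlez")
= reverse("orlinlez") + "i"
= reverse("rlinlez") + "o" + "i"
= reverse("linlez") + "r" + "o" + "i"
= reverse("inlez") + "l" + "r" + "o" + "i"
= reverse("nlez") + "i" + "l" + "r" + "o" + "i"
= reverse("lez") + "n" + "i" + "l" + "r" + "o" + "i"
= reverse("ez") + "l" + "n" + "i" + "l" + "r" + "o" + "i"
= reverse("z") + "e" + "l" + "n" + "i" + "l" + "r" + "o" + "i"
= "z" + "e" + "l" + "n" + "i" + "l" + "r" + "o" + "i"
= "zelnilroi"


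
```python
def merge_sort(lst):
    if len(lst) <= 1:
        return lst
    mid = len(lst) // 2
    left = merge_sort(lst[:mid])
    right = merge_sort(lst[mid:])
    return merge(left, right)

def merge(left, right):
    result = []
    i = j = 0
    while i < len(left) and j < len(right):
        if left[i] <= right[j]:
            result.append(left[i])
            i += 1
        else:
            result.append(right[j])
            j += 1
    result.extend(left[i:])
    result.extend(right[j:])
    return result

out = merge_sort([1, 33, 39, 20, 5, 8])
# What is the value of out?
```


merge_sort([1, 33, 39, 20, 5, 8])
Split into [1, 33, 39] and [20, 5, 8]
Left sorted: [1, 33, 39]
Right sorted: [5, 8, 20]
Merge [1, 33, 39] and [5, 8, 20]
= [1, 5, 8, 20, 33, 39]


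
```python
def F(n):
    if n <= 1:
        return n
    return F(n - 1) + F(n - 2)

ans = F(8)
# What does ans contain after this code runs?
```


F(8)
= F(7) + F(6)
= (F(6) + F(5)) + F(6)
Computing bottom-up: F(0)=0, F(1)=1, F(2)=1, F(3)=2, F(4)=3, F(5)=5, F(6)=8, F(7)=13, F(8)=21
= 21


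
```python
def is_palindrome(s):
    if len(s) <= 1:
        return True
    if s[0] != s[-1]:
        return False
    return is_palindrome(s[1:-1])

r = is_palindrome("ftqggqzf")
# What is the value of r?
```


is_palindrome("ftqggqzf")
"ftqggqzf": s[0]='f' == s[-1]='f' -> is_palindrome("tqggqz")
"tqggqz": s[0]='t' != s[-1]='z' -> False
= False


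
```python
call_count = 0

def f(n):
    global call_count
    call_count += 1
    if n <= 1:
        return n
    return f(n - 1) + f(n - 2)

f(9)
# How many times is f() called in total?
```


f(9) calls f(8) and f(7); each non-base call branches into two more.
Let C(k) = total number of calls made by f(k), including the call to f(k) itself.
Base cases: C(0) = 1, C(1) = 1
Recurrence: C(k) = 1 + C(k-1) + C(k-2)
  C(2) = 1 + C(1) + C(0) = 1 + 1 + 1 = 3
  C(3) = 1 + C(2) + C(1) = 1 + 3 + 1 = 5
  C(4) = 1 + C(3) + C(2) = 1 + 5 + 3 = 9
  C(5) = 1 + C(4) + C(3) = 1 + 9 + 5 = 15
  C(6) = 1 + C(5) + C(4) = 1 + 15 + 9 = 25
  C(7) = 1 + C(6) + C(5) = 1 + 25 + 15 = 41
  C(8) = 1 + C(7) + C(6) = 1 + 41 + 25 = 67
  C(9) = 1 + C(8) + C(7) = 1 + 67 + 41 = 109
Total calls = C(9) = 109


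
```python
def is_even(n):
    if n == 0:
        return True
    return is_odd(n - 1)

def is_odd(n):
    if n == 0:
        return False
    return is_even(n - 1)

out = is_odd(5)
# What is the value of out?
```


is_odd(5)
= is_even(4)
= is_odd(3)
= is_even(2)
= is_odd(1)
= is_even(0)
n == 0: return True
= True


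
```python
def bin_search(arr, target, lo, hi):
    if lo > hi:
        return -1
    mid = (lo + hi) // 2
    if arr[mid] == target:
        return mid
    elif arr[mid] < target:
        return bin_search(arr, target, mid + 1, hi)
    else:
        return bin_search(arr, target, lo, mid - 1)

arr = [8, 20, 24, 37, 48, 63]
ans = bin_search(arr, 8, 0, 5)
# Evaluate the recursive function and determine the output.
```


bin_search(arr, 8, 0, 5)
lo=0, hi=5, mid=2, arr[mid]=24
24 > 8, search left half
lo=0, hi=1, mid=0, arr[mid]=8
arr[0] == 8, found at index 0
= 0


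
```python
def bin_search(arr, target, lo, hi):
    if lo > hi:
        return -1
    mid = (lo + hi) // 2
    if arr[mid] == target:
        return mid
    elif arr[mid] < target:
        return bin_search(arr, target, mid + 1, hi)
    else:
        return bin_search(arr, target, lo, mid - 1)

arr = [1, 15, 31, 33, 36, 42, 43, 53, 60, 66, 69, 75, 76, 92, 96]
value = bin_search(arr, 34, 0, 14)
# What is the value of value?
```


bin_search(arr, 34, 0, 14)
lo=0, hi=14, mid=7, arr[mid]=53
53 > 34, search left half
lo=0, hi=6, mid=3, arr[mid]=33
33 < 34, search right half
lo=4, hi=6, mid=5, arr[mid]=42
42 > 34, search left half
lo=4, hi=4, mid=4, arr[mid]=36
36 > 34, search left half
lo > hi, target not found, return -1
= -1


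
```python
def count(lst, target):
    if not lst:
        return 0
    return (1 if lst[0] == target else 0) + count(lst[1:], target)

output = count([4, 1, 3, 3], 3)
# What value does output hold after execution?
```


count([4, 1, 3, 3], 3)
lst[0]=4 != 3: 0 + count([1, 3, 3], 3)
lst[0]=1 != 3: 0 + count([3, 3], 3)
lst[0]=3 == 3: 1 + count([3], 3)
lst[0]=3 == 3: 1 + count([], 3)
= 2


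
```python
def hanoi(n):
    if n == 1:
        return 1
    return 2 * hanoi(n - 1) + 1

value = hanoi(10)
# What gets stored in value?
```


hanoi(10)
= 2 * hanoi(9) + 1
= 2 * (2 * hanoi(8) + 1) + 1
= 2 * (2 * (2 * hanoi(7) + 1) + 1) + 1
= 2 * (2 * (2 * (2 * hanoi(6) + 1) + 1) + 1) + 1
= 2 * (2 * (2 * (2 * (2 * hanoi(5) + 1) + 1) + 1) + 1) + 1
= 2 * (2 * (2 * (2 * (2 * (2 * hanoi(4) + 1) + 1) + 1) + 1) + 1) + 1
= 2 * (2 * (2 * (2 * (2 * (2 * (2 * hanoi(3) + 1) + 1) + 1) + 1) + 1) + 1) + 1
= 2 * (2 * (2 * (2 * (2 * (2 * (2 * (2 * hanoi(2) + 1) + 1) + 1) + 1) + 1) + 1) + 1) + 1
= 2 * (2 * (2 * (2 * (2 * (2 * (2 * (2 * (2 * hanoi(1) + 1) + 1) + 1) + 1) + 1) + 1) + 1) + 1) + 1
Now compute bottom-up:
hanoi(1) = 1
hanoi(2) = 2 * 1 + 1 = 3
hanoi(3) = 2 * 3 + 1 = 7
hanoi(4) = 2 * 7 + 1 = 15
hanoi(5) = 2 * 15 + 1 = 31
hanoi(6) = 2 * 31 + 1 = 63
hanoi(7) = 2 * 63 + 1 = 127
hanoi(8) = 2 * 127 + 1 = 255
hanoi(9) = 2 * 255 + 1 = 511
hanoi(10) = 2 * 511 + 1 = 1023
= 1023


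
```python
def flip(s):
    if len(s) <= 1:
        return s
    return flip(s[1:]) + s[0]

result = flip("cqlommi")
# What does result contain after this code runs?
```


flip("cqlommi")
= flip("qlommi") + "c"
= flip("lommi") + "q" + "c"
= flip("ommi") + "l" + "q" + "c"
= flip("mmi") + "o" + "l" + "q" + "c"
= flip("mi") + "m" + "o" + "l" + "q" + "c"
= flip("i") + "m" + "m" + "o" + "l" + "q" + "c"
= "i" + "m" + "m" + "o" + "l" + "q" + "c"
= "immolqc"


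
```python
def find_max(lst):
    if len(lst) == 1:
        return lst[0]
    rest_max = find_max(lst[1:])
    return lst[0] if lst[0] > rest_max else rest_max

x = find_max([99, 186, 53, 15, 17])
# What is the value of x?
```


find_max([99, 186, 53, 15, 17])
= compare 99 with find_max([186, 53, 15, 17])
= compare 186 with find_max([53, 15, 17])
= compare 53 with find_max([15, 17])
= compare 15 with find_max([17])
Base: find_max([17]) = 17
compare 15 with 17: max = 17
compare 53 with 17: max = 53
compare 186 with 53: max = 186
compare 99 with 186: max = 186
= 186


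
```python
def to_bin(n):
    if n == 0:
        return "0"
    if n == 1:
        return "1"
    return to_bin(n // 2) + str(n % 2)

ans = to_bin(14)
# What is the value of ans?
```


to_bin(14)
= to_bin(7) + "0"
= to_bin(3) + "1" + "0"
= to_bin(1) + "1" + "1" + "0"
= "1" + "1" + "1" + "0"
= "1110"


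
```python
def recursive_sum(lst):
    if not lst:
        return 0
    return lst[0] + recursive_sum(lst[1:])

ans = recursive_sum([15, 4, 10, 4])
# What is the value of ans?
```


recursive_sum([15, 4, 10, 4])
= 15 + recursive_sum([4, 10, 4])
= 15 + 4 + recursive_sum([10, 4])
= 15 + 4 + 10 + recursive_sum([4])
= 15 + 4 + 10 + 4 + recursive_sum([])
= 15 + 4 + 10 + 4 + 0
= 33


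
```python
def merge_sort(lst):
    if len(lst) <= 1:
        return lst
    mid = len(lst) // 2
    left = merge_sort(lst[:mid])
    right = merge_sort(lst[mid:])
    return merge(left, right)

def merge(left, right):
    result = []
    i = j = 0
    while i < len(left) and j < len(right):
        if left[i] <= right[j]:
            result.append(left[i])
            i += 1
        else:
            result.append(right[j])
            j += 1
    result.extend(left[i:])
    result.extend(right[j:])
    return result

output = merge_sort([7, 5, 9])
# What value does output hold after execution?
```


merge_sort([7, 5, 9])
Split into [7] and [5, 9]
Left sorted: [7]
Right sorted: [5, 9]
Merge [7] and [5, 9]
= [5, 7, 9]


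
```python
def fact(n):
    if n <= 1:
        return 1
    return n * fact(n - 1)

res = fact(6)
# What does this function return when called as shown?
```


fact(6)
= 6 * fact(5)
= 6 * 5 * fact(4)
= 6 * 5 * 4 * fact(3)
= 6 * 5 * 4 * 3 * fact(2)
= 6 * 5 * 4 * 3 * 2 * fact(1)
= 6 * 5 * 4 * 3 * 2 * 1
= 720


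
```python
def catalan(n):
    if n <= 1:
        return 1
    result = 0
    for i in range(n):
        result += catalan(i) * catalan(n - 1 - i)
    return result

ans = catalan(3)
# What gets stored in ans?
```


catalan(3)
= sum of catalan(i) * catalan(3-1-i) for i in 0..2
First compute sub-values bottom-up:
  catalan(0) = 1, catalan(1) = 1
  catalan(2) = 1*1 + 1*1 = 2
Now catalan(3):
  catalan(0)*catalan(2) = 1*2 = 2
  catalan(1)*catalan(1) = 1*1 = 1
  catalan(2)*catalan(0) = 2*1 = 2
= 2 + 1 + 2
= 5


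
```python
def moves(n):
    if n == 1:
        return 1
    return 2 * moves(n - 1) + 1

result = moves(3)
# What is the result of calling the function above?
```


moves(3)
= 2 * moves(2) + 1
= 2 * (2 * moves(1) + 1) + 1
Now compute bottom-up:
moves(1) = 1
moves(2) = 2 * 1 + 1 = 3
moves(3) = 2 * 3 + 1 = 7
= 7


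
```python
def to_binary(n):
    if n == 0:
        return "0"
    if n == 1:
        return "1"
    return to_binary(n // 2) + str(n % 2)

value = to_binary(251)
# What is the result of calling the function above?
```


to_binary(251)
= to_binary(125) + "1"
= to_binary(62) + "1" + "1"
= to_binary(31) + "0" + "1" + "1"
= to_binary(15) + "1" + "0" + "1" + "1"
= to_binary(7) + "1" + "1" + "0" + "1" + "1"
= to_binary(3) + "1" + "1" + "1" + "0" + "1" + "1"
= to_binary(1) + "1" + "1" + "1" + "1" + "0" + "1" + "1"
= "1" + "1" + "1" + "1" + "1" + "0" + "1" + "1"
= "11111011"


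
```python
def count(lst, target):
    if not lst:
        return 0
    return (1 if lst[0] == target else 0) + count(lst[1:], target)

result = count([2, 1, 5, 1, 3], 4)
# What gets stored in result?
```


count([2, 1, 5, 1, 3], 4)
lst[0]=2 != 4: 0 + count([1, 5, 1, 3], 4)
lst[0]=1 != 4: 0 + count([5, 1, 3], 4)
lst[0]=5 != 4: 0 + count([1, 3], 4)
lst[0]=1 != 4: 0 + count([3], 4)
lst[0]=3 != 4: 0 + count([], 4)
= 0


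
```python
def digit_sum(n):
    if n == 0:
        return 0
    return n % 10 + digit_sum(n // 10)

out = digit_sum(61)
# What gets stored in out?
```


digit_sum(61)
= 1 + digit_sum(6)
= 1 + 6 + digit_sum(0)
= 1 + 6 + 0
= 7


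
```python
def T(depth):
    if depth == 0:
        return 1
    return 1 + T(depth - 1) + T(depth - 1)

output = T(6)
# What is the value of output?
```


T(6)
= 1 + T(5) + T(5)
= 1 + 2 * T(5)
T(k) = 2^(k+1) - 1
T(0) = 1
T(1) = 3
T(2) = 7
T(3) = 15
T(4) = 31
T(6) = 2^7 - 1 = 127


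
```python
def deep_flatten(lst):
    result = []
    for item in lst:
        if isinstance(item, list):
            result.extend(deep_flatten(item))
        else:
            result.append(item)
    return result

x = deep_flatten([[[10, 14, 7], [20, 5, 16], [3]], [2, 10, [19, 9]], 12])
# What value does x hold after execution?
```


deep_flatten([[[10, 14, 7], [20, 5, 16], [3]], [2, 10, [19, 9]], 12])
Processing each element:
  [[10, 14, 7], [20, 5, 16], [3]] is a list -> deep_flatten recursively -> [10, 14, 7, 20, 5, 16, 3]
  [2, 10, [19, 9]] is a list -> deep_flatten recursively -> [2, 10, 19, 9]
  12 is not a list -> append 12
= [10, 14, 7, 20, 5, 16, 3, 2, 10, 19, 9, 12]


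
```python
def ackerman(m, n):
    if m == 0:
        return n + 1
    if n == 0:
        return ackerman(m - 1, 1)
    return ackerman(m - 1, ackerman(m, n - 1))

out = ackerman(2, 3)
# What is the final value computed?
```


ackerman(2, 3)
= ackerman(1, ackerman(2, 2))
First compute ackerman(2, 2) = 7
= ackerman(1, 7)
= 9


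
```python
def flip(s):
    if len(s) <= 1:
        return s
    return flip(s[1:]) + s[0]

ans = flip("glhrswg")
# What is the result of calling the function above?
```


flip("glhrswg")
= flip("lhrswg") + "g"
= flip("hrswg") + "l" + "g"
= flip("rswg") + "h" + "l" + "g"
= flip("swg") + "r" + "h" + "l" + "g"
= flip("wg") + "s" + "r" + "h" + "l" + "g"
= flip("g") + "w" + "s" + "r" + "h" + "l" + "g"
= "g" + "w" + "s" + "r" + "h" + "l" + "g"
= "gwsrhlg"


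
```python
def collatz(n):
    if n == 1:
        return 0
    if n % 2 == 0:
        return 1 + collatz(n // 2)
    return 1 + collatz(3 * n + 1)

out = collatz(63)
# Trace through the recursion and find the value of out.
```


collatz(63)
63 is odd -> 3*63+1 = 190 -> collatz(190)
190 is even -> collatz(95)
95 is odd -> 3*95+1 = 286 -> collatz(286)
286 is even -> collatz(143)
143 is odd -> 3*143+1 = 430 -> collatz(430)
430 is even -> collatz(215)
215 is odd -> 3*215+1 = 646 -> collatz(646)
646 is even -> collatz(323)
323 is odd -> 3*323+1 = 970 -> collatz(970)
970 is even -> collatz(485)
485 is odd -> 3*485+1 = 1456 -> collatz(1456)
1456 is even -> collatz(728)
728 is even -> collatz(364)
364 is even -> collatz(182)
182 is even -> collatz(91)
91 is odd -> 3*91+1 = 274 -> collatz(274)
274 is even -> collatz(137)
137 is odd -> 3*137+1 = 412 -> collatz(412)
412 is even -> collatz(206)
206 is even -> collatz(103)
103 is odd -> 3*103+1 = 310 -> collatz(310)
310 is even -> collatz(155)
155 is odd -> 3*155+1 = 466 -> collatz(466)
466 is even -> collatz(233)
233 is odd -> 3*233+1 = 700 -> collatz(700)
700 is even -> collatz(350)
350 is even -> collatz(175)
175 is odd -> 3*175+1 = 526 -> collatz(526)
526 is even -> collatz(263)
263 is odd -> 3*263+1 = 790 -> collatz(790)
790 is even -> collatz(395)
395 is odd -> 3*395+1 = 1186 -> collatz(1186)
1186 is even -> collatz(593)
593 is odd -> 3*593+1 = 1780 -> collatz(1780)
1780 is even -> collatz(890)
890 is even -> collatz(445)
445 is odd -> 3*445+1 = 1336 -> collatz(1336)
1336 is even -> collatz(668)
668 is even -> collatz(334)
334 is even -> collatz(167)
167 is odd -> 3*167+1 = 502 -> collatz(502)
502 is even -> collatz(251)
251 is odd -> 3*251+1 = 754 -> collatz(754)
754 is even -> collatz(377)
377 is odd -> 3*377+1 = 1132 -> collatz(1132)
1132 is even -> collatz(566)
566 is even -> collatz(283)
283 is odd -> 3*283+1 = 850 -> collatz(850)
850 is even -> collatz(425)
425 is odd -> 3*425+1 = 1276 -> collatz(1276)
1276 is even -> collatz(638)
638 is even -> collatz(319)
319 is odd -> 3*319+1 = 958 -> collatz(958)
958 is even -> collatz(479)
479 is odd -> 3*479+1 = 1438 -> collatz(1438)
1438 is even -> collatz(719)
719 is odd -> 3*719+1 = 2158 -> collatz(2158)
2158 is even -> collatz(1079)
1079 is odd -> 3*1079+1 = 3238 -> collatz(3238)
3238 is even -> collatz(1619)
1619 is odd -> 3*1619+1 = 4858 -> collatz(4858)
4858 is even -> collatz(2429)
2429 is odd -> 3*2429+1 = 7288 -> collatz(7288)
7288 is even -> collatz(3644)
3644 is even -> collatz(1822)
1822 is even -> collatz(911)
911 is odd -> 3*911+1 = 2734 -> collatz(2734)
2734 is even -> collatz(1367)
1367 is odd -> 3*1367+1 = 4102 -> collatz(4102)
4102 is even -> collatz(2051)
2051 is odd -> 3*2051+1 = 6154 -> collatz(6154)
6154 is even -> collatz(3077)
3077 is odd -> 3*3077+1 = 9232 -> collatz(9232)
9232 is even -> collatz(4616)
4616 is even -> collatz(2308)
2308 is even -> collatz(1154)
1154 is even -> collatz(577)
577 is odd -> 3*577+1 = 1732 -> collatz(1732)
1732 is even -> collatz(866)
866 is even -> collatz(433)
433 is odd -> 3*433+1 = 1300 -> collatz(1300)
1300 is even -> collatz(650)
650 is even -> collatz(325)
325 is odd -> 3*325+1 = 976 -> collatz(976)
976 is even -> collatz(488)
488 is even -> collatz(244)
244 is even -> collatz(122)
122 is even -> collatz(61)
61 is odd -> 3*61+1 = 184 -> collatz(184)
184 is even -> collatz(92)
92 is even -> collatz(46)
46 is even -> collatz(23)
23 is odd -> 3*23+1 = 70 -> collatz(70)
70 is even -> collatz(35)
35 is odd -> 3*35+1 = 106 -> collatz(106)
106 is even -> collatz(53)
53 is odd -> 3*53+1 = 160 -> collatz(160)
160 is even -> collatz(80)
80 is even -> collatz(40)
40 is even -> collatz(20)
20 is even -> collatz(10)
10 is even -> collatz(5)
5 is odd -> 3*5+1 = 16 -> collatz(16)
16 is even -> collatz(8)
8 is even -> collatz(4)
4 is even -> collatz(2)
2 is even -> collatz(1)
Reached 1 after 107 steps
= 107


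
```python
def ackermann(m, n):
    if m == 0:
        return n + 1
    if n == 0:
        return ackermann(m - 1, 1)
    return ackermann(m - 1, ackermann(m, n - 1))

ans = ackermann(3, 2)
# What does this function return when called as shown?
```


ackermann(3, 2)
= ackermann(2, ackermann(3, 1))
First compute ackermann(3, 1) = 13
= ackermann(2, 13)
= 29


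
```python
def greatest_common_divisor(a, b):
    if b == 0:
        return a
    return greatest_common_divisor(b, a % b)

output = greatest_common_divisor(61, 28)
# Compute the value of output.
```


greatest_common_divisor(61, 28)
= greatest_common_divisor(28, 61 % 28) = greatest_common_divisor(28, 5)
= greatest_common_divisor(5, 28 % 5) = greatest_common_divisor(5, 3)
= greatest_common_divisor(3, 5 % 3) = greatest_common_divisor(3, 2)
= greatest_common_divisor(2, 3 % 2) = greatest_common_divisor(2, 1)
= greatest_common_divisor(1, 2 % 1) = greatest_common_divisor(1, 0)
b == 0, return a = 1


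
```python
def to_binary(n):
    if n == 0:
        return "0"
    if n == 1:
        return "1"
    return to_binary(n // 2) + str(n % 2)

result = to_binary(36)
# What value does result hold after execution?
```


to_binary(36)
= to_binary(18) + "0"
= to_binary(9) + "0" + "0"
= to_binary(4) + "1" + "0" + "0"
= to_binary(2) + "0" + "1" + "0" + "0"
= to_binary(1) + "0" + "0" + "1" + "0" + "0"
= "1" + "0" + "0" + "1" + "0" + "0"
= "100100"


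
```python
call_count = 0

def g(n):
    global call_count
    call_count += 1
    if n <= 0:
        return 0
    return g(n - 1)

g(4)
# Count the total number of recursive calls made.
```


g(4) calls g(3) calls ... calls g(0)
Total calls: 4 + 1 (for base case) = 5


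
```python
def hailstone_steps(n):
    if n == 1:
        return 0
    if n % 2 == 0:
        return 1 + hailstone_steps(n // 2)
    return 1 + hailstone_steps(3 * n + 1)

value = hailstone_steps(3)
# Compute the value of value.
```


hailstone_steps(3)
3 is odd -> 3*3+1 = 10 -> hailstone_steps(10)
10 is even -> hailstone_steps(5)
5 is odd -> 3*5+1 = 16 -> hailstone_steps(16)
16 is even -> hailstone_steps(8)
8 is even -> hailstone_steps(4)
4 is even -> hailstone_steps(2)
2 is even -> hailstone_steps(1)
Reached 1 after 7 steps
= 7


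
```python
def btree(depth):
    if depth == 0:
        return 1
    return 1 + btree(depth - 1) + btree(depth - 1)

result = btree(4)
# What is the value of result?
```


btree(4)
= 1 + btree(3) + btree(3)
= 1 + 2 * btree(3)
btree(k) = 2^(k+1) - 1
btree(0) = 1
btree(1) = 3
btree(2) = 7
btree(3) = 15
btree(4) = 31
btree(4) = 2^5 - 1 = 31


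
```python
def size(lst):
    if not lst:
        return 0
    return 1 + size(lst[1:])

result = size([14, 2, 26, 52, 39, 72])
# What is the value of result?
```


size([14, 2, 26, 52, 39, 72])
= 1 + size([2, 26, 52, 39, 72])
= 1 + 1 + size([26, 52, 39, 72])
= 1 + 1 + 1 + size([52, 39, 72])
= 1 + 1 + 1 + 1 + size([39, 72])
= 1 + 1 + 1 + 1 + 1 + size([72])
= 1 + 1 + 1 + 1 + 1 + 1 + size([])
= 1 + 1 + 1 + 1 + 1 + 1 + 0
= 6


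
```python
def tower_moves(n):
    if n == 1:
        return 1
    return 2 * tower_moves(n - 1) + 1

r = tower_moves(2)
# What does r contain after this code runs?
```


tower_moves(2)
= 2 * tower_moves(1) + 1
Now compute bottom-up:
tower_moves(1) = 1
tower_moves(2) = 2 * 1 + 1 = 3
= 3


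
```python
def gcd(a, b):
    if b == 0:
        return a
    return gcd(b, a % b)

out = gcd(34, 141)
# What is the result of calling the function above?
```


gcd(34, 141)
= gcd(141, 34 % 141) = gcd(141, 34)
= gcd(34, 141 % 34) = gcd(34, 5)
= gcd(5, 34 % 5) = gcd(5, 4)
= gcd(4, 5 % 4) = gcd(4, 1)
= gcd(1, 4 % 1) = gcd(1, 0)
b == 0, return a = 1


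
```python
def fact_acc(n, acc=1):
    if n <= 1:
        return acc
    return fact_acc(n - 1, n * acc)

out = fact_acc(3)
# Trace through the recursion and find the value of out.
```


fact_acc(3, 1)
= fact_acc(2, 3 * 1) = fact_acc(2, 3)
= fact_acc(1, 2 * 3) = fact_acc(1, 6)
n <= 1, return acc = 6


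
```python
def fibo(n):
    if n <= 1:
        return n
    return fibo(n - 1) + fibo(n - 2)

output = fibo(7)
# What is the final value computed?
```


fibo(7)
= fibo(6) + fibo(5)
= (fibo(5) + fibo(4)) + fibo(5)
Computing bottom-up: fibo(0)=0, fibo(1)=1, fibo(2)=1, fibo(3)=2, fibo(4)=3, fibo(5)=5, fibo(6)=8, fibo(7)=13
= 13


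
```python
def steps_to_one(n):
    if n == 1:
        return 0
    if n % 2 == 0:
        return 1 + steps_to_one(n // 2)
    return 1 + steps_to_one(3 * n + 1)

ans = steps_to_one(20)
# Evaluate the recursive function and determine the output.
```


steps_to_one(20)
20 is even -> steps_to_one(10)
10 is even -> steps_to_one(5)
5 is odd -> 3*5+1 = 16 -> steps_to_one(16)
16 is even -> steps_to_one(8)
8 is even -> steps_to_one(4)
4 is even -> steps_to_one(2)
2 is even -> steps_to_one(1)
Reached 1 after 7 steps
= 7


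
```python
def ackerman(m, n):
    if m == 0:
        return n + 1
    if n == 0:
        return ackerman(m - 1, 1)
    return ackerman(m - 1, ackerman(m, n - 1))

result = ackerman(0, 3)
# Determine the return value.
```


ackerman(0, 3)
m == 0: return 3 + 1 = 4
= 4


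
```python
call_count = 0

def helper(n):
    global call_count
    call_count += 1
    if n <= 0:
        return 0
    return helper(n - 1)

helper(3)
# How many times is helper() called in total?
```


helper(3) calls helper(2) calls ... calls helper(0)
Total calls: 3 + 1 (for base case) = 4


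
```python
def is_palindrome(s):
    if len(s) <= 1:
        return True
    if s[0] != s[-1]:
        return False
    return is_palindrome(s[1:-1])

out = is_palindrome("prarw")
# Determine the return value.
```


is_palindrome("prarw")
"prarw": s[0]='p' != s[-1]='w' -> False
= False


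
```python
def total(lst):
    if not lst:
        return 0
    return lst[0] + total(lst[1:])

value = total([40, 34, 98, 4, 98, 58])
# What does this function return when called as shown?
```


total([40, 34, 98, 4, 98, 58])
= 40 + total([34, 98, 4, 98, 58])
= 40 + 34 + total([98, 4, 98, 58])
= 40 + 34 + 98 + total([4, 98, 58])
= 40 + 34 + 98 + 4 + total([98, 58])
= 40 + 34 + 98 + 4 + 98 + total([58])
= 40 + 34 + 98 + 4 + 98 + 58 + total([])
= 40 + 34 + 98 + 4 + 98 + 58 + 0
= 332


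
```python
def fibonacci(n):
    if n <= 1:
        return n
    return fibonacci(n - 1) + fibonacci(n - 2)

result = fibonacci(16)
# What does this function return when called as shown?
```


fibonacci(16)
= fibonacci(15) + fibonacci(14)
= (fibonacci(14) + fibonacci(13)) + fibonacci(14)
Computing bottom-up: fibonacci(0)=0, fibonacci(1)=1, fibonacci(2)=1, fibonacci(3)=2, fibonacci(4)=3, fibonacci(5)=5, fibonacci(6)=8, fibonacci(7)=13, fibonacci(8)=21, fibonacci(9)=34, fibonacci(10)=55, fibonacci(11)=89, fibonacci(12)=144, fibonacci(13)=233, fibonacci(14)=377, fibonacci(15)=610, fibonacci(16)=987
= 987


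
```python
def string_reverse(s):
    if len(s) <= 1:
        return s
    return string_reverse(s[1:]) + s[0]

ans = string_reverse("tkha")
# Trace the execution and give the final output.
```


string_reverse("tkha")
= string_reverse("kha") + "t"
= string_reverse("ha") + "k" + "t"
= string_reverse("a") + "h" + "k" + "t"
= "a" + "h" + "k" + "t"
= "ahkt"


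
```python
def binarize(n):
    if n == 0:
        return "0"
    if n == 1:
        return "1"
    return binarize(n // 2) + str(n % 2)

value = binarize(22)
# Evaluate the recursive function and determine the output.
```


binarize(22)
= binarize(11) + "0"
= binarize(5) + "1" + "0"
= binarize(2) + "1" + "1" + "0"
= binarize(1) + "0" + "1" + "1" + "0"
= "1" + "0" + "1" + "1" + "0"
= "10110"


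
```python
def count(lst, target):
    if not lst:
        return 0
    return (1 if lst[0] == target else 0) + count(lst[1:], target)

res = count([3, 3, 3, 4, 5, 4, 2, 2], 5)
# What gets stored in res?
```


count([3, 3, 3, 4, 5, 4, 2, 2], 5)
lst[0]=3 != 5: 0 + count([3, 3, 4, 5, 4, 2, 2], 5)
lst[0]=3 != 5: 0 + count([3, 4, 5, 4, 2, 2], 5)
lst[0]=3 != 5: 0 + count([4, 5, 4, 2, 2], 5)
lst[0]=4 != 5: 0 + count([5, 4, 2, 2], 5)
lst[0]=5 == 5: 1 + count([4, 2, 2], 5)
lst[0]=4 != 5: 0 + count([2, 2], 5)
lst[0]=2 != 5: 0 + count([2], 5)
lst[0]=2 != 5: 0 + count([], 5)
= 1


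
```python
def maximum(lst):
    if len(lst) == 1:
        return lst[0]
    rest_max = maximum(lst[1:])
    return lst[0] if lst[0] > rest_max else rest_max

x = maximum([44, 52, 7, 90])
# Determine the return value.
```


maximum([44, 52, 7, 90])
= compare 44 with maximum([52, 7, 90])
= compare 52 with maximum([7, 90])
= compare 7 with maximum([90])
Base: maximum([90]) = 90
compare 7 with 90: max = 90
compare 52 with 90: max = 90
compare 44 with 90: max = 90
= 90


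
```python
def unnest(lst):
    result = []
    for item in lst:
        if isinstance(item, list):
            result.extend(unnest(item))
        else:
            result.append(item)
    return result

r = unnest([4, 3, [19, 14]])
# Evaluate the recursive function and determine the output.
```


unnest([4, 3, [19, 14]])
Processing each element:
  4 is not a list -> append 4
  3 is not a list -> append 3
  [19, 14] is a list -> unnest recursively -> [19, 14]
= [4, 3, 19, 14]


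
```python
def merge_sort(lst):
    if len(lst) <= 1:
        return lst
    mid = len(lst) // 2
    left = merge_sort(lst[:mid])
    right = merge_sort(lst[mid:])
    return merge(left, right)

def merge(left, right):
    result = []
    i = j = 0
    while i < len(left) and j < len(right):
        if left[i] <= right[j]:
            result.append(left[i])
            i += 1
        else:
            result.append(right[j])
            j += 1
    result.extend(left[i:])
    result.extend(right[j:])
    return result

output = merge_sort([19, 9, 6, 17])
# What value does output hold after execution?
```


merge_sort([19, 9, 6, 17])
Split into [19, 9] and [6, 17]
Left sorted: [9, 19]
Right sorted: [6, 17]
Merge [9, 19] and [6, 17]
= [6, 9, 17, 19]


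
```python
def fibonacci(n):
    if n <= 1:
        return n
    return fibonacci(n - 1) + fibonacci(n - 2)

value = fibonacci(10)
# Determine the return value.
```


fibonacci(10)
= fibonacci(9) + fibonacci(8)
= (fibonacci(8) + fibonacci(7)) + fibonacci(8)
Computing bottom-up: fibonacci(0)=0, fibonacci(1)=1, fibonacci(2)=1, fibonacci(3)=2, fibonacci(4)=3, fibonacci(5)=5, fibonacci(6)=8, fibonacci(7)=13, fibonacci(8)=21, fibonacci(9)=34, fibonacci(10)=55
= 55
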